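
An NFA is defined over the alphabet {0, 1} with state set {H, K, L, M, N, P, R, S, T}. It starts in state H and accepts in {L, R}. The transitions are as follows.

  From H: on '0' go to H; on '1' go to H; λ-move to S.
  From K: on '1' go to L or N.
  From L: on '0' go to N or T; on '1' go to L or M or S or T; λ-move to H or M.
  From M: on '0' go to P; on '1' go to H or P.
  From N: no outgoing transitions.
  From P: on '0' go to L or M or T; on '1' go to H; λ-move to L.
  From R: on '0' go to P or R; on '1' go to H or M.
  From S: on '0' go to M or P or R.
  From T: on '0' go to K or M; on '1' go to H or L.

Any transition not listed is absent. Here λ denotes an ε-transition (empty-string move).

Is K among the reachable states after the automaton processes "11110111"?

No

Start: ε-closure({H}) = {H, S}.
Read '1': H→{H}, S→∅; union {H}; ε-closure = {H, S}.
Read '1': H→{H}, S→∅; union {H}; ε-closure = {H, S}.
Read '1': H→{H}, S→∅; union {H}; ε-closure = {H, S}.
Read '1': H→{H}, S→∅; union {H}; ε-closure = {H, S}.
Read '0': H→{H}, S→{M, P, R}; union {H, M, P, R}; ε-closure = {H, L, M, P, R, S}.
Read '1': H→{H}, L→{L, M, S, T}, M→{H, P}, P→{H}, R→{H, M}, S→∅; now {H, L, M, P, S, T}.
Read '1': H→{H}, L→{L, M, S, T}, M→{H, P}, P→{H}, S→∅, T→{H, L}; now {H, L, M, P, S, T}.
Read '1': H→{H}, L→{L, M, S, T}, M→{H, P}, P→{H}, S→∅, T→{H, L}; now {H, L, M, P, S, T}.
State K is not in {H, L, M, P, S, T}.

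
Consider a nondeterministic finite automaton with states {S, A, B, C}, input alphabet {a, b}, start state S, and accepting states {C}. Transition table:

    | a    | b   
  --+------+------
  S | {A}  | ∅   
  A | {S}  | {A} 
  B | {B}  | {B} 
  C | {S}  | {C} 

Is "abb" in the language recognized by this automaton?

No

Start in {S}.
Read 'a': S→{A}; now {A}.
Read 'b': A→{A}; now {A}.
Read 'b': A→{A}; now {A}.
The final set {A} contains no accepting state.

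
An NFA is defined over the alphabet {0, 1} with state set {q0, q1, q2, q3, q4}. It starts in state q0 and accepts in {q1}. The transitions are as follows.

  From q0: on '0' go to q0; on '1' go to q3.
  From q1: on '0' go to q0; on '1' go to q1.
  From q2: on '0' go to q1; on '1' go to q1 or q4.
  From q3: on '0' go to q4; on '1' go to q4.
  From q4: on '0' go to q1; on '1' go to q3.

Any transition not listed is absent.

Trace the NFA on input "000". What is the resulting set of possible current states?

{q0}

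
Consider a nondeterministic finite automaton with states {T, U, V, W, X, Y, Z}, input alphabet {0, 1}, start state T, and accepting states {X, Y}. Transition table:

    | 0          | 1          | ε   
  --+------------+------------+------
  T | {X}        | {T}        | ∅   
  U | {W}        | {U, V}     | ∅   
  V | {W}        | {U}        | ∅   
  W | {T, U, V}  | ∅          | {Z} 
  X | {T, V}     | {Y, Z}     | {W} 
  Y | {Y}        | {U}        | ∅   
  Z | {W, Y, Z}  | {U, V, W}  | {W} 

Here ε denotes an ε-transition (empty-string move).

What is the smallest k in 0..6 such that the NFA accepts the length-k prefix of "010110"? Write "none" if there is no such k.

1

Start in {T}.
Read '0': T→{X}; union {X}; ε-closure = {W, X, Z}.
None of the earlier sets intersect F, but {W, X, Z} does.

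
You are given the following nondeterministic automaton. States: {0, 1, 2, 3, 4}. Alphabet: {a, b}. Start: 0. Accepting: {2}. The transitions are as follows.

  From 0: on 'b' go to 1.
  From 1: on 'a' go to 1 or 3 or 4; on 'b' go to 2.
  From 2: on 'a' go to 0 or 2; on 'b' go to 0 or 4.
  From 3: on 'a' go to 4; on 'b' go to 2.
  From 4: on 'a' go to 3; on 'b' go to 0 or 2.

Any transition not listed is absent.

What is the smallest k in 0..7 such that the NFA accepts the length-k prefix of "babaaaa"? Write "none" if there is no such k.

3

Start in {0}.
Read 'b': {0} → {1}.
Read 'a': {1} → {1, 3, 4}.
Read 'b': {1, 3, 4} → {0, 2}.
None of the earlier sets intersect F, but {0, 2} does.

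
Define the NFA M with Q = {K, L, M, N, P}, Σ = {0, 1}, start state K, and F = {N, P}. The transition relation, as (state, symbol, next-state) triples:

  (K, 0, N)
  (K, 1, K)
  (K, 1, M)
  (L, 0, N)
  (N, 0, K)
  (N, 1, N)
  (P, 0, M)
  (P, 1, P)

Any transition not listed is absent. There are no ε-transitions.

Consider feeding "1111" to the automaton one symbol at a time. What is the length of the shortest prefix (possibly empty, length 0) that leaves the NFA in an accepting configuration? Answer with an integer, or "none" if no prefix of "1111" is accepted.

Start in {K}.
Read '1': {K} → {K, M}.
Read '1': {K, M} → {K, M}.
Read '1': {K, M} → {K, M}.
Read '1': {K, M} → {K, M}.
No reachable set along the way intersects F.

none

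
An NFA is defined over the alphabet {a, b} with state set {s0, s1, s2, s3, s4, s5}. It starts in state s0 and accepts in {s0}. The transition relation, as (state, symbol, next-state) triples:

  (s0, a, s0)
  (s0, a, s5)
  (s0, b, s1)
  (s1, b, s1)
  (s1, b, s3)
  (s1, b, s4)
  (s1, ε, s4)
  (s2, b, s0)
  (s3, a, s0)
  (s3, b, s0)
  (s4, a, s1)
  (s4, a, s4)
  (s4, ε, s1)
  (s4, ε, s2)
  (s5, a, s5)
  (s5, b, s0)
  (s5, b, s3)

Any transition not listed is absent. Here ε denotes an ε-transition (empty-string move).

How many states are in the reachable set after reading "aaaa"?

Start in {s0}.
Read 'a': s0→{s0, s5}; now {s0, s5}.
Read 'a': s0→{s0, s5}, s5→{s5}; now {s0, s5}.
Read 'a': s0→{s0, s5}, s5→{s5}; now {s0, s5}.
Read 'a': s0→{s0, s5}, s5→{s5}; now {s0, s5}.
That set has 2 states.

2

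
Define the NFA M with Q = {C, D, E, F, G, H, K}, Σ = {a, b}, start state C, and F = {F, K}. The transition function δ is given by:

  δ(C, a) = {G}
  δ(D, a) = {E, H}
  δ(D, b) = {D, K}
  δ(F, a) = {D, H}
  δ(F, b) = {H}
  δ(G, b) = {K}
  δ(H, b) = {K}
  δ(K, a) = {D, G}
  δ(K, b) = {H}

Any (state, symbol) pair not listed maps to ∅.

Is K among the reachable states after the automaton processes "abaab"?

Yes

Start in {C}.
Read 'a': C→{G}; now {G}.
Read 'b': G→{K}; now {K}.
Read 'a': K→{D, G}; now {D, G}.
Read 'a': D→{E, H}, G→∅; now {E, H}.
Read 'b': E→∅, H→{K}; now {K}.
State K is in {K}.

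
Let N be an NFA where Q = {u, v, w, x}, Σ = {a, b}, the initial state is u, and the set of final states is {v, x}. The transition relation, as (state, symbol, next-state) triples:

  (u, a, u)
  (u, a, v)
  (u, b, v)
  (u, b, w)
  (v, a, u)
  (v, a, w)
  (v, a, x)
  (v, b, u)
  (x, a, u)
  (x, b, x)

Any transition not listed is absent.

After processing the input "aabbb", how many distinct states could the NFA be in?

Start in {u}.
Read 'a': u→{u, v}; now {u, v}.
Read 'a': u→{u, v}, v→{u, w, x}; now {u, v, w, x}.
Read 'b': u→{v, w}, v→{u}, w→∅, x→{x}; now {u, v, w, x}.
Read 'b': u→{v, w}, v→{u}, w→∅, x→{x}; now {u, v, w, x}.
Read 'b': u→{v, w}, v→{u}, w→∅, x→{x}; now {u, v, w, x}.
That set has 4 states.

4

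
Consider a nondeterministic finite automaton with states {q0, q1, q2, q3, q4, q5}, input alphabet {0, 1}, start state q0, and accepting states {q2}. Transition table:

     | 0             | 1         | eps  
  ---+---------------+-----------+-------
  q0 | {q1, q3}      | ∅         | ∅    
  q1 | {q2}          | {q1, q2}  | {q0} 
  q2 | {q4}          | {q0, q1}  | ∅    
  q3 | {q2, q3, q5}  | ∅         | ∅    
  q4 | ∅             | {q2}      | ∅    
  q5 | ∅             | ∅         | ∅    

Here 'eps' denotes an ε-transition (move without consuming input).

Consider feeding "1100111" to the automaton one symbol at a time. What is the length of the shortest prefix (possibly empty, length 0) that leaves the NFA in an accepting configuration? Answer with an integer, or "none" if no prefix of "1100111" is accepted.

none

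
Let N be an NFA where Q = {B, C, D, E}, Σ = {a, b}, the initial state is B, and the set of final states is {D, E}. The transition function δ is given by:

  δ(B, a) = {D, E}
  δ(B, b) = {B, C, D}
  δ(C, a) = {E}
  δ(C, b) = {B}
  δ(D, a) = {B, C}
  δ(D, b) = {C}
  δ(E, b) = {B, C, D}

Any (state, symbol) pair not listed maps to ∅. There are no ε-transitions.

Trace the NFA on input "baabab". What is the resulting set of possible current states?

{B, C, D}

Start in {B}.
Read 'b': B→{B, C, D}; now {B, C, D}.
Read 'a': B→{D, E}, C→{E}, D→{B, C}; now {B, C, D, E}.
Read 'a': B→{D, E}, C→{E}, D→{B, C}, E→∅; now {B, C, D, E}.
Read 'b': B→{B, C, D}, C→{B}, D→{C}, E→{B, C, D}; now {B, C, D}.
Read 'a': B→{D, E}, C→{E}, D→{B, C}; now {B, C, D, E}.
Read 'b': B→{B, C, D}, C→{B}, D→{C}, E→{B, C, D}; now {B, C, D}.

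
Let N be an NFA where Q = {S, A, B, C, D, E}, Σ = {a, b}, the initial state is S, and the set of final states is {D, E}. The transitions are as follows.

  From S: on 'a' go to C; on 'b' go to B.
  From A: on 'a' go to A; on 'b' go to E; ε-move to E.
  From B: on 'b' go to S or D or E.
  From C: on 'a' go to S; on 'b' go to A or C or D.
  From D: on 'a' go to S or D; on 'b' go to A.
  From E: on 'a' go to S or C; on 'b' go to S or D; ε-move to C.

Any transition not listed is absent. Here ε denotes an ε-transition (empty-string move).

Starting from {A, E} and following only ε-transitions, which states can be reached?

Begin with {A, E}.
ε-move E → C; add C.

{A, C, E}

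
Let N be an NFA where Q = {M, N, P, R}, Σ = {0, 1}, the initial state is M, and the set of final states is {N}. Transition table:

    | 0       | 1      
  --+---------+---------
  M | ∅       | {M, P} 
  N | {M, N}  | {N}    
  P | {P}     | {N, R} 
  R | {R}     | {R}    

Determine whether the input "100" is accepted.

Start in {M}.
Read '1': {M} → {M, P}.
Read '0': {M, P} → {P}.
Read '0': {P} → {P}.
The final set {P} contains no accepting state.

No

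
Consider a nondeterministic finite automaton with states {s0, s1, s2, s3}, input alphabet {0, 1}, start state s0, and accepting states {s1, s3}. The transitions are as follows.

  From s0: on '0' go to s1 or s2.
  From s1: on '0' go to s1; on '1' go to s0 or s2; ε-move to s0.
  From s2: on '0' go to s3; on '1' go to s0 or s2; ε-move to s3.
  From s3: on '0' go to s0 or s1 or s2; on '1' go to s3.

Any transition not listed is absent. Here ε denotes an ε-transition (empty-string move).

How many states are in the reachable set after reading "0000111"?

3

Start in {s0}.
Read '0': {s0} → {s0, s1, s2, s3}.
Read '0': {s0, s1, s2, s3} → {s0, s1, s2, s3}.
Read '0': {s0, s1, s2, s3} → {s0, s1, s2, s3}.
Read '0': {s0, s1, s2, s3} → {s0, s1, s2, s3}.
Read '1': {s0, s1, s2, s3} → {s0, s2, s3}.
Read '1': {s0, s2, s3} → {s0, s2, s3}.
Read '1': {s0, s2, s3} → {s0, s2, s3}.
That set has 3 states.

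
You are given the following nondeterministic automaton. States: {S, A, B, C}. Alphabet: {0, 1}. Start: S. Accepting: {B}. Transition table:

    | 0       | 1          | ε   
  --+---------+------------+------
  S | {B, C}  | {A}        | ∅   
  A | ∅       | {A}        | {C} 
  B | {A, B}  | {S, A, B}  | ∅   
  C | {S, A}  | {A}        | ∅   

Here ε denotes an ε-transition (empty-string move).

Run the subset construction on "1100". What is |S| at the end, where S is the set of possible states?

4

Start in {S}.
Read '1': {S} → {A, C}.
Read '1': {A, C} → {A, C}.
Read '0': {A, C} → {S, A, C}.
Read '0': {S, A, C} → {S, A, B, C}.
That set has 4 states.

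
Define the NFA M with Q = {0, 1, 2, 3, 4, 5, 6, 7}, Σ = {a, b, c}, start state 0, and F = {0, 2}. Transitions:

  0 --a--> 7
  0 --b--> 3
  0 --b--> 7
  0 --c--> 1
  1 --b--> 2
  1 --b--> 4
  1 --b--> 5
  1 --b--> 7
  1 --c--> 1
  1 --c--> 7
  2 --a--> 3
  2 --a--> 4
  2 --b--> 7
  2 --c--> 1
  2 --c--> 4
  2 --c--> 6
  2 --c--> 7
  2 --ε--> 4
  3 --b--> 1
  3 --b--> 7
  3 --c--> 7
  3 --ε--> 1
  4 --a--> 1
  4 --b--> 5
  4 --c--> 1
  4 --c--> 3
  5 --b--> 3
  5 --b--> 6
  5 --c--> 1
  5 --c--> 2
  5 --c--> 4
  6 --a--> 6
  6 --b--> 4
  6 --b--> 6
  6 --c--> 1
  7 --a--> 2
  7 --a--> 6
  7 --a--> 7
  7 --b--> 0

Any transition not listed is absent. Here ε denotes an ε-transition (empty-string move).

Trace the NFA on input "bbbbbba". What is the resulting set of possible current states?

Start in {0}.
Read 'b': {0} → {1, 3, 7}.
Read 'b': {1, 3, 7} → {0, 1, 2, 4, 5, 7}.
Read 'b': {0, 1, 2, 4, 5, 7} → {0, 1, 2, 3, 4, 5, 6, 7}.
Read 'b': {0, 1, 2, 3, 4, 5, 6, 7} → {0, 1, 2, 3, 4, 5, 6, 7}.
Read 'b': {0, 1, 2, 3, 4, 5, 6, 7} → {0, 1, 2, 3, 4, 5, 6, 7}.
Read 'b': {0, 1, 2, 3, 4, 5, 6, 7} → {0, 1, 2, 3, 4, 5, 6, 7}.
Read 'a': {0, 1, 2, 3, 4, 5, 6, 7} → {1, 2, 3, 4, 6, 7}.

{1, 2, 3, 4, 6, 7}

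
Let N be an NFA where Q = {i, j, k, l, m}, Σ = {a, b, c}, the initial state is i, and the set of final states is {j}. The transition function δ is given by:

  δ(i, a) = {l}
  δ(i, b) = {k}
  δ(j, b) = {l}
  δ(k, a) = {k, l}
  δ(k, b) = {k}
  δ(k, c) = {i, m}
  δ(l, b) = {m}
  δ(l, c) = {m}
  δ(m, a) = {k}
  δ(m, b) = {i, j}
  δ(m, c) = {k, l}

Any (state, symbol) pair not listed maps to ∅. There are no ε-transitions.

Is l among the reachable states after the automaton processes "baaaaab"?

Start in {i}.
Read 'b': i→{k}; now {k}.
Read 'a': k→{k, l}; now {k, l}.
Read 'a': k→{k, l}, l→∅; now {k, l}.
Read 'a': k→{k, l}, l→∅; now {k, l}.
Read 'a': k→{k, l}, l→∅; now {k, l}.
Read 'a': k→{k, l}, l→∅; now {k, l}.
Read 'b': k→{k}, l→{m}; now {k, m}.
State l is not in {k, m}.

No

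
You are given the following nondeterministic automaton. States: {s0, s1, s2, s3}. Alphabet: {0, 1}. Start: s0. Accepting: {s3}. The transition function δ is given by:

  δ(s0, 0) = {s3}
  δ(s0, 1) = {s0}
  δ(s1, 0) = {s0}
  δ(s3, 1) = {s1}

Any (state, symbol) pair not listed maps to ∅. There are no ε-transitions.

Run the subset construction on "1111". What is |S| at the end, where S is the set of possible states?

1

Start in {s0}.
Read '1': s0→{s0}; now {s0}.
Read '1': s0→{s0}; now {s0}.
Read '1': s0→{s0}; now {s0}.
Read '1': s0→{s0}; now {s0}.
That set has 1 state.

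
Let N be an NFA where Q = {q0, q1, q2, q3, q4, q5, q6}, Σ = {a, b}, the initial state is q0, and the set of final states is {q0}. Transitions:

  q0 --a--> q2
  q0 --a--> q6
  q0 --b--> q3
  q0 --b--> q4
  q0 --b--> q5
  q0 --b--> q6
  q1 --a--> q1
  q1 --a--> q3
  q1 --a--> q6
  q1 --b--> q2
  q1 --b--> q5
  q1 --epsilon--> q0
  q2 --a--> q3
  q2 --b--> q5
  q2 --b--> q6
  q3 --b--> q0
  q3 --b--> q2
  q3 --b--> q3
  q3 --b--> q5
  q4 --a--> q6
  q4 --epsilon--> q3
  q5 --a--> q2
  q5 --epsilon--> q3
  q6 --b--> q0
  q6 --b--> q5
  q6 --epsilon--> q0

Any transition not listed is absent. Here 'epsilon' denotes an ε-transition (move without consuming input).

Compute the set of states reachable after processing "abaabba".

{q0, q2, q3, q6}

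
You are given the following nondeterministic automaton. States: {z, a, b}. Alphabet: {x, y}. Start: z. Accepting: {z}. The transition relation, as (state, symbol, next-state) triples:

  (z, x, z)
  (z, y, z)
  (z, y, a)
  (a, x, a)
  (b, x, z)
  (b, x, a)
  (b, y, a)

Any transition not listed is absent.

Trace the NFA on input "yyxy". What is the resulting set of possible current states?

{z, a}

Start in {z}.
Read 'y': {z} → {z, a}.
Read 'y': {z, a} → {z, a}.
Read 'x': {z, a} → {z, a}.
Read 'y': {z, a} → {z, a}.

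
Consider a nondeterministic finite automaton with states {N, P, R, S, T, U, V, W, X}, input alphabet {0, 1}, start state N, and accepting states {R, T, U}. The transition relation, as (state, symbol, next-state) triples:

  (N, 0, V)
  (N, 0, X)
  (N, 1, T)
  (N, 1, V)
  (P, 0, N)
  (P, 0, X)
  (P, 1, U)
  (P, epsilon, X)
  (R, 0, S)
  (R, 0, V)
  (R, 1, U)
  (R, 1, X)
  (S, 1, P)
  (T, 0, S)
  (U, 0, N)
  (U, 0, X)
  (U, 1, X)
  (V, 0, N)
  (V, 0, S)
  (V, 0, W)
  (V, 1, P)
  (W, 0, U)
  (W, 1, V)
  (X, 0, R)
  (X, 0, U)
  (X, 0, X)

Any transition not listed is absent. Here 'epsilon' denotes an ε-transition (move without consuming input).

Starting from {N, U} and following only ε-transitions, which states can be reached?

Begin with {N, U}.
No ε-moves leave this set, so the closure equals the set itself.

{N, U}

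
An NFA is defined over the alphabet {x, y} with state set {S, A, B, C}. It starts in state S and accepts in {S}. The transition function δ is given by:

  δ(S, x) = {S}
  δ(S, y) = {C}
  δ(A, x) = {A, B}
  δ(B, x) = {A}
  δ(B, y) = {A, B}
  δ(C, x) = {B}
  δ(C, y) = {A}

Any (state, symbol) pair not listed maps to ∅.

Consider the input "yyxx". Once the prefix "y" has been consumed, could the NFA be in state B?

No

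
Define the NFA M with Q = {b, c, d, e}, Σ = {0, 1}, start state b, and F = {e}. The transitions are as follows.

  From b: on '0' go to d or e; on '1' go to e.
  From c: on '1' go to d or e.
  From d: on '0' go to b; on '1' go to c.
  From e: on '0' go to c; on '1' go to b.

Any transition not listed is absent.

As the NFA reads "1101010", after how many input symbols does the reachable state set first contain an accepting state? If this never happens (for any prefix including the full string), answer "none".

1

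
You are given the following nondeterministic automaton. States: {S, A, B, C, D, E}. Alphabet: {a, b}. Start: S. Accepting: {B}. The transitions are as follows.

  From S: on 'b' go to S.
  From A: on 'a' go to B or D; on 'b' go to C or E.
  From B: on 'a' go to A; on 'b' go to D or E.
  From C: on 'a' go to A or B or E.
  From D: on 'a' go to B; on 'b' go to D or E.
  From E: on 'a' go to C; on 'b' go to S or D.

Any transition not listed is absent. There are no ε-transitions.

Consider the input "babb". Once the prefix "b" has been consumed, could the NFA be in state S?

Start in {S}.
Read 'b': S→{S}; now {S}.
State S is in {S}.

Yes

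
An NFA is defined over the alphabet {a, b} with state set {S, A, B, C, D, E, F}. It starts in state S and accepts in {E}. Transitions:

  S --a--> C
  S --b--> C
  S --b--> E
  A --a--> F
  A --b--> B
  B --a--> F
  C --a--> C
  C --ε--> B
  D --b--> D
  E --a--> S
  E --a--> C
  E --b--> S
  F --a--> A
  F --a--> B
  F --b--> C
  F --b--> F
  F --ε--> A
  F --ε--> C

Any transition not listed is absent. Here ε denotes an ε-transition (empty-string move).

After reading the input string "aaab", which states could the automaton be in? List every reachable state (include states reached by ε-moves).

Start in {S}.
Read 'a': {S} → {B, C}.
Read 'a': {B, C} → {A, B, C, F}.
Read 'a': {A, B, C, F} → {A, B, C, F}.
Read 'b': {A, B, C, F} → {A, B, C, F}.

{A, B, C, F}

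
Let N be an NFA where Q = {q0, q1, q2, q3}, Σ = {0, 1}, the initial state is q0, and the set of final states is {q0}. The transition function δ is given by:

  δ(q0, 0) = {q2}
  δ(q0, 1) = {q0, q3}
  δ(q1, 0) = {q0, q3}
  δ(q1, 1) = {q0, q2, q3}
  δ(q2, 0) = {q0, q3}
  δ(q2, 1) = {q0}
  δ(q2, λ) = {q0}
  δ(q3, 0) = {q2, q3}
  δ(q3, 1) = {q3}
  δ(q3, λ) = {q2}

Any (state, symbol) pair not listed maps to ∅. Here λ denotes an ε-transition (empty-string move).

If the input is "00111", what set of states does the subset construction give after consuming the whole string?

{q0, q2, q3}

Start in {q0}.
Read '0': {q0} → {q0, q2}.
Read '0': {q0, q2} → {q0, q2, q3}.
Read '1': {q0, q2, q3} → {q0, q2, q3}.
Read '1': {q0, q2, q3} → {q0, q2, q3}.
Read '1': {q0, q2, q3} → {q0, q2, q3}.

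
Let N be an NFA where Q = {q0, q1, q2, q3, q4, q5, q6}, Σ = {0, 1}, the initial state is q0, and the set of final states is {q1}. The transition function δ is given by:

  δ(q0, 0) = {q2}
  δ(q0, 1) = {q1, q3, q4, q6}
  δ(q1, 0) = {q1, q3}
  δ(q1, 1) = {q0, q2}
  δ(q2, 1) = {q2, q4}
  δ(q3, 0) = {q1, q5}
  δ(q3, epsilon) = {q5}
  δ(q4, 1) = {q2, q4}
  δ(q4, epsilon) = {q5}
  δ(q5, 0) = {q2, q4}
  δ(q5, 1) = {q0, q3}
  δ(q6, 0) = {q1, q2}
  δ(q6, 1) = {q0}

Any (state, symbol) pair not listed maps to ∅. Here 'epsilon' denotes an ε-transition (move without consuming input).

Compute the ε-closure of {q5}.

{q5}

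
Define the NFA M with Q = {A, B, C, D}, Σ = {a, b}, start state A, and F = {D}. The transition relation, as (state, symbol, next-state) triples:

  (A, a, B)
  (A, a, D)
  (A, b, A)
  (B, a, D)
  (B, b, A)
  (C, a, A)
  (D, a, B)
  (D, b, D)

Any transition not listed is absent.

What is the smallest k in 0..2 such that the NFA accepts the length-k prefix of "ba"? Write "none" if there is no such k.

Start in {A}.
Read 'b': {A} → {A}.
Read 'a': {A} → {B, D}.
None of the earlier sets intersect F, but {B, D} does.

2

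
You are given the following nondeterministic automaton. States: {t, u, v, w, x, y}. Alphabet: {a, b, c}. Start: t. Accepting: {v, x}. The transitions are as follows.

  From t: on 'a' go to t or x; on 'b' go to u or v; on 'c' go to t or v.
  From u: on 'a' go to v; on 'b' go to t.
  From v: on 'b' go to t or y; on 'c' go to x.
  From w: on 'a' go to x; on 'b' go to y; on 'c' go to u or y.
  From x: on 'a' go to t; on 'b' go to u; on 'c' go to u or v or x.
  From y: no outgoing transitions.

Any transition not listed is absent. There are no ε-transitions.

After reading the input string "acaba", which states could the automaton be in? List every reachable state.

Start in {t}.
Read 'a': t→{t, x}; now {t, x}.
Read 'c': t→{t, v}, x→{u, v, x}; now {t, u, v, x}.
Read 'a': t→{t, x}, u→{v}, v→∅, x→{t}; now {t, v, x}.
Read 'b': t→{u, v}, v→{t, y}, x→{u}; now {t, u, v, y}.
Read 'a': t→{t, x}, u→{v}, v→∅, y→∅; now {t, v, x}.

{t, v, x}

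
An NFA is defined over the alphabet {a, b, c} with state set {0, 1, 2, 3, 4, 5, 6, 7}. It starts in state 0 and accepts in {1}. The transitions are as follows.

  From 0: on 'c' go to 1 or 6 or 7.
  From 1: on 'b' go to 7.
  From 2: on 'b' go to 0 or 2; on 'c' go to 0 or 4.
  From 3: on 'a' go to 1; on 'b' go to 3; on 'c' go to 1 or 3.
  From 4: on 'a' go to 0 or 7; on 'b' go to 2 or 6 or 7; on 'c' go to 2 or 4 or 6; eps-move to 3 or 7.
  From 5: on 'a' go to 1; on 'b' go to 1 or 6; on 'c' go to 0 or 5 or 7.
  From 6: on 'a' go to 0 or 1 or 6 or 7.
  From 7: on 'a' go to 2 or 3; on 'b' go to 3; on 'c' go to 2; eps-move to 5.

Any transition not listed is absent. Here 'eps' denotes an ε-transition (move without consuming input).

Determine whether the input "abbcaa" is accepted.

No

Start in {0}.
Read 'a': {0} → ∅.
The set is empty and remains empty for the remaining 5 symbols.
The final set ∅ contains no accepting state.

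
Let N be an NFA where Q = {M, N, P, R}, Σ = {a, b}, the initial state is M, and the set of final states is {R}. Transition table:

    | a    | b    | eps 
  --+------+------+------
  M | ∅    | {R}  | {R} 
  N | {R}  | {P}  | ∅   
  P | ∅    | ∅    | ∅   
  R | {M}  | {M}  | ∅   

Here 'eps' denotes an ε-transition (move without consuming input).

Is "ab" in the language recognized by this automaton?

Start: ε-closure({M}) = {M, R}.
Read 'a': M→∅, R→{M}; union {M}; ε-closure = {M, R}.
Read 'b': M→{R}, R→{M}; now {M, R}.
The final set {M, R} contains the accepting state R.

Yes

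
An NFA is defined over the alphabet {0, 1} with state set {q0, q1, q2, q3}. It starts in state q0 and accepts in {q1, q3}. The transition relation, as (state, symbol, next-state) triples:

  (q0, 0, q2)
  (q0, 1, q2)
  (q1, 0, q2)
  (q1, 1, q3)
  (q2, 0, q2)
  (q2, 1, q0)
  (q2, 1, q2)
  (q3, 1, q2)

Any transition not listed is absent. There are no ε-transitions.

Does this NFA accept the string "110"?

Start in {q0}.
Read '1': q0→{q2}; now {q2}.
Read '1': q2→{q0, q2}; now {q0, q2}.
Read '0': q0→{q2}, q2→{q2}; now {q2}.
The final set {q2} contains no accepting state.

No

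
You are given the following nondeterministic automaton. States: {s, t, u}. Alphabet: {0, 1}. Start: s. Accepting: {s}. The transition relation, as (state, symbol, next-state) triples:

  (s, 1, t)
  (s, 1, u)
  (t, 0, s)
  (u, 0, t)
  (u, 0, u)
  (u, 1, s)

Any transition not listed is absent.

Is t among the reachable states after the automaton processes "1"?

Start in {s}.
Read '1': {s} → {t, u}.
State t is in {t, u}.

Yes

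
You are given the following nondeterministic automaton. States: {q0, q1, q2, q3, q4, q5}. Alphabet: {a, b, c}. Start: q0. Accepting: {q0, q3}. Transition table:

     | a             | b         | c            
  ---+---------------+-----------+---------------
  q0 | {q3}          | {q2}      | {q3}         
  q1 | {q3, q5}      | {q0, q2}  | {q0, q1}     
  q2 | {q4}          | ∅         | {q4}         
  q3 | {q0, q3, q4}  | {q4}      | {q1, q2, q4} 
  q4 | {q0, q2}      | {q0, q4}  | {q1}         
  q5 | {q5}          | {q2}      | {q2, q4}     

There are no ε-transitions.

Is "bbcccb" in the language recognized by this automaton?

No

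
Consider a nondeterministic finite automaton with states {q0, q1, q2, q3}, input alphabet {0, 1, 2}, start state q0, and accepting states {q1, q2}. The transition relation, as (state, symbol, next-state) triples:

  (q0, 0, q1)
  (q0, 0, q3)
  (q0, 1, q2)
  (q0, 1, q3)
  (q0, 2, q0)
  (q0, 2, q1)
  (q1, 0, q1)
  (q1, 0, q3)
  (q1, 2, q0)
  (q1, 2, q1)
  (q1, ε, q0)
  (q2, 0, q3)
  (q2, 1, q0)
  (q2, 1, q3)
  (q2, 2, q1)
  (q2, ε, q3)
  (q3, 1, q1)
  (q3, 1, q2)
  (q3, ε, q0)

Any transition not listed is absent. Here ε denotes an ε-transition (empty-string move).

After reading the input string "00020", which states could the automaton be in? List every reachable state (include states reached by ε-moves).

{q0, q1, q3}

Start in {q0}.
Read '0': q0→{q1, q3}; union {q1, q3}; ε-closure = {q0, q1, q3}.
Read '0': q0→{q1, q3}, q1→{q1, q3}, q3→∅; union {q1, q3}; ε-closure = {q0, q1, q3}.
Read '0': q0→{q1, q3}, q1→{q1, q3}, q3→∅; union {q1, q3}; ε-closure = {q0, q1, q3}.
Read '2': q0→{q0, q1}, q1→{q0, q1}, q3→∅; now {q0, q1}.
Read '0': q0→{q1, q3}, q1→{q1, q3}; union {q1, q3}; ε-closure = {q0, q1, q3}.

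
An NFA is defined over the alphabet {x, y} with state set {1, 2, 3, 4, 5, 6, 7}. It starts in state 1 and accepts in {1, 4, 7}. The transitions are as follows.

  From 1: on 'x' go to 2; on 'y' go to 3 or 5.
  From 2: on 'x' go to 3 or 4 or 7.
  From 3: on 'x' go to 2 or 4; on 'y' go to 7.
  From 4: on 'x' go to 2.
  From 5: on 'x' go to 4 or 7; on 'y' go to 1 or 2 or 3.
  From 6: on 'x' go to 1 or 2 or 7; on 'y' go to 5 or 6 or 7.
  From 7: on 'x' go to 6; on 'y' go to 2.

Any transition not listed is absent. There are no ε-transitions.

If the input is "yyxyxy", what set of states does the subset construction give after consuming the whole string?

{2, 3, 5, 6, 7}

Start in {1}.
Read 'y': {1} → {3, 5}.
Read 'y': {3, 5} → {1, 2, 3, 7}.
Read 'x': {1, 2, 3, 7} → {2, 3, 4, 6, 7}.
Read 'y': {2, 3, 4, 6, 7} → {2, 5, 6, 7}.
Read 'x': {2, 5, 6, 7} → {1, 2, 3, 4, 6, 7}.
Read 'y': {1, 2, 3, 4, 6, 7} → {2, 3, 5, 6, 7}.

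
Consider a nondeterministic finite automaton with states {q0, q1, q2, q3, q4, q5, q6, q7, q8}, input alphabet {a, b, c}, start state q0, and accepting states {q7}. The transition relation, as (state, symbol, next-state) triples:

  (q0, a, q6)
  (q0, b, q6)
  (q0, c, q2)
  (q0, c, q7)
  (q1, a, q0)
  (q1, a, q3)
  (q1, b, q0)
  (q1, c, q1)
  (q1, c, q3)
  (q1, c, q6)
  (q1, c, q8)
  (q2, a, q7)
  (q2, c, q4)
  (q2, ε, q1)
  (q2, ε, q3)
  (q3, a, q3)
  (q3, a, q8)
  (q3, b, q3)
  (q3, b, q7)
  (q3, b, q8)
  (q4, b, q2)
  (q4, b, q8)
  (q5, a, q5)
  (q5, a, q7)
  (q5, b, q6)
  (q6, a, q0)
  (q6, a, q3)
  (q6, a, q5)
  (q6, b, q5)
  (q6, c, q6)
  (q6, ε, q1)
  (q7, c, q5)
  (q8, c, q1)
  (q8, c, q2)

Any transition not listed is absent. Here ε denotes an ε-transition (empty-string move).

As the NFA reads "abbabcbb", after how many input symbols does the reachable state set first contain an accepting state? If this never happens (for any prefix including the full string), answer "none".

Start in {q0}.
Read 'a': q0→{q6}; union {q6}; ε-closure = {q1, q6}.
Read 'b': q1→{q0}, q6→{q5}; now {q0, q5}.
Read 'b': q0→{q6}, q5→{q6}; union {q6}; ε-closure = {q1, q6}.
Read 'a': q1→{q0, q3}, q6→{q0, q3, q5}; now {q0, q3, q5}.
Read 'b': q0→{q6}, q3→{q3, q7, q8}, q5→{q6}; union {q3, q6, q7, q8}; ε-closure = {q1, q3, q6, q7, q8}.
None of the earlier sets intersect F, but {q1, q3, q6, q7, q8} does.

5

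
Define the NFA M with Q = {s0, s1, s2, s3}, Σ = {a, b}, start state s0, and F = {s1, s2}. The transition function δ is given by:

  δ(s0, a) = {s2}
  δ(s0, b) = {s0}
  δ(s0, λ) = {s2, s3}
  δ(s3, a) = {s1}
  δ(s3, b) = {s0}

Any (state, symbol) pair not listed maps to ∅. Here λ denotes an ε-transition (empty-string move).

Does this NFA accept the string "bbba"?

Start: ε-closure({s0}) = {s0, s2, s3}.
Read 'b': {s0, s2, s3} → {s0, s2, s3}.
Read 'b': {s0, s2, s3} → {s0, s2, s3}.
Read 'b': {s0, s2, s3} → {s0, s2, s3}.
Read 'a': {s0, s2, s3} → {s1, s2}.
The final set {s1, s2} contains the accepting states s1, s2.

Yes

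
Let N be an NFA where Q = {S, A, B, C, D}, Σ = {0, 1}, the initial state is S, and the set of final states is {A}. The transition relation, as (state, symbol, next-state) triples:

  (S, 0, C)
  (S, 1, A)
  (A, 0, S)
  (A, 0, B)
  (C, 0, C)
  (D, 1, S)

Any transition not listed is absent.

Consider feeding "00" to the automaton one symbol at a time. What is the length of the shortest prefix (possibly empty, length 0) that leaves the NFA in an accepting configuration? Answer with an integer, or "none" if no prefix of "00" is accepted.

Start in {S}.
Read '0': {S} → {C}.
Read '0': {C} → {C}.
No reachable set along the way intersects F.

none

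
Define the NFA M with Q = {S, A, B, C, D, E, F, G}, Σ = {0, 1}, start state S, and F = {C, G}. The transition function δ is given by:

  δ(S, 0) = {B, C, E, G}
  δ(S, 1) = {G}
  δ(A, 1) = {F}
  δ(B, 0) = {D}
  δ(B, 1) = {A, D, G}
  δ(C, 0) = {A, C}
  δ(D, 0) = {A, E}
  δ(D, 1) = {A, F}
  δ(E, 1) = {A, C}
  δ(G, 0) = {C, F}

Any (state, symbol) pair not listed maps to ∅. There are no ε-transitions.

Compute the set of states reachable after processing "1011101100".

Start in {S}.
Read '1': S→{G}; now {G}.
Read '0': G→{C, F}; now {C, F}.
Read '1': C→∅, F→∅; now ∅.
The set is empty and remains empty for the remaining 7 symbols.

∅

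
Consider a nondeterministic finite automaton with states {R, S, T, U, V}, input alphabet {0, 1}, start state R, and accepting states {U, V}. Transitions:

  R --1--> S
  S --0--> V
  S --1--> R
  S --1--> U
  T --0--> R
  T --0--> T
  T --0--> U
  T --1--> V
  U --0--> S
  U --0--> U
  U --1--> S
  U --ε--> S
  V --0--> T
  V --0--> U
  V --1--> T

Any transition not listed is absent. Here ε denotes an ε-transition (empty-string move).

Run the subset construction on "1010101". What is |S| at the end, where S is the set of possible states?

5

Start in {R}.
Read '1': R→{S}; now {S}.
Read '0': S→{V}; now {V}.
Read '1': V→{T}; now {T}.
Read '0': T→{R, T, U}; union {R, T, U}; ε-closure = {R, S, T, U}.
Read '1': R→{S}, S→{R, U}, T→{V}, U→{S}; now {R, S, U, V}.
Read '0': R→∅, S→{V}, U→{S, U}, V→{T, U}; now {S, T, U, V}.
Read '1': S→{R, U}, T→{V}, U→{S}, V→{T}; now {R, S, T, U, V}.
That set has 5 states.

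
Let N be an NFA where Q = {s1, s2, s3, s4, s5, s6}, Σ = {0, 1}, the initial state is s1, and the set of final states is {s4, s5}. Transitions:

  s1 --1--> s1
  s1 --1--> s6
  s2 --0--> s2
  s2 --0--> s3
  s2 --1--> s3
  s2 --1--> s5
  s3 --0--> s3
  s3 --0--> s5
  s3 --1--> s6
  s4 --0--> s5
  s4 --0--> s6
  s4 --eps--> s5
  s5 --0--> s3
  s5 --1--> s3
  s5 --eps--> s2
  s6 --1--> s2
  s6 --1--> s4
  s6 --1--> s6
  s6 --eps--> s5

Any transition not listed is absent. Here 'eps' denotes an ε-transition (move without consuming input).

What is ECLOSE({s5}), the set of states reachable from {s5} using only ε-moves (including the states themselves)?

{s2, s5}

Begin with {s5}.
ε-move s5 → s2; add s2.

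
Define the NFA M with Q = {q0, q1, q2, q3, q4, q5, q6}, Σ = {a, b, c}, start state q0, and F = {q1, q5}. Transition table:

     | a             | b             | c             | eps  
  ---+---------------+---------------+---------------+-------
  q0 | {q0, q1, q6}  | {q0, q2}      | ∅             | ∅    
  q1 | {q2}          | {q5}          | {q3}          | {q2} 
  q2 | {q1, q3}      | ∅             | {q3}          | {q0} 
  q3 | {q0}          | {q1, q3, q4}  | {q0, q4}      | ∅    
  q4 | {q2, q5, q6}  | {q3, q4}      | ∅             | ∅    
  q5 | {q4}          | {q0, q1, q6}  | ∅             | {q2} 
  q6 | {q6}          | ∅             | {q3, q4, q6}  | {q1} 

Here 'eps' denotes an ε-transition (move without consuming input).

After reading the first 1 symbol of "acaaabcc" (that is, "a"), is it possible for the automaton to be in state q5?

Start in {q0}.
Read 'a': q0→{q0, q1, q6}; union {q0, q1, q6}; ε-closure = {q0, q1, q2, q6}.
State q5 is not in {q0, q1, q2, q6}.

No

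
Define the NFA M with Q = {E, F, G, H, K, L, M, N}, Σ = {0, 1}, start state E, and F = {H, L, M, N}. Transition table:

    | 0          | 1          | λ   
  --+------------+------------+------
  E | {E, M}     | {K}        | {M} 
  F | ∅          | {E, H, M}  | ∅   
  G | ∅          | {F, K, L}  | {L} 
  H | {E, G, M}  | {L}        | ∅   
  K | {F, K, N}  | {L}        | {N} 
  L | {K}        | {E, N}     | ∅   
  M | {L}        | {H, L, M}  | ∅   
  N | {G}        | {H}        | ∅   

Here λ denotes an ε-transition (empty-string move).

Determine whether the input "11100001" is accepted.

Yes

Start: ε-closure({E}) = {E, M}.
Read '1': {E, M} → {H, K, L, M, N}.
Read '1': {H, K, L, M, N} → {E, H, L, M, N}.
Read '1': {E, H, L, M, N} → {E, H, K, L, M, N}.
Read '0': {E, H, K, L, M, N} → {E, F, G, K, L, M, N}.
Read '0': {E, F, G, K, L, M, N} → {E, F, G, K, L, M, N}.
Read '0': {E, F, G, K, L, M, N} → {E, F, G, K, L, M, N}.
Read '0': {E, F, G, K, L, M, N} → {E, F, G, K, L, M, N}.
Read '1': {E, F, G, K, L, M, N} → {E, F, H, K, L, M, N}.
The final set {E, F, H, K, L, M, N} contains the accepting states H, L, M, N.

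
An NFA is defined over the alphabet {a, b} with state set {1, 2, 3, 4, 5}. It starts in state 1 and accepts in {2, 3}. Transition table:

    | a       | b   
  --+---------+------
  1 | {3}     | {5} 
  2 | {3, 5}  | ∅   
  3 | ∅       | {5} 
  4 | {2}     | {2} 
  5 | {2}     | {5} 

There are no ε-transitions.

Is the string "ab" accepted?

Start in {1}.
Read 'a': 1→{3}; now {3}.
Read 'b': 3→{5}; now {5}.
The final set {5} contains no accepting state.

No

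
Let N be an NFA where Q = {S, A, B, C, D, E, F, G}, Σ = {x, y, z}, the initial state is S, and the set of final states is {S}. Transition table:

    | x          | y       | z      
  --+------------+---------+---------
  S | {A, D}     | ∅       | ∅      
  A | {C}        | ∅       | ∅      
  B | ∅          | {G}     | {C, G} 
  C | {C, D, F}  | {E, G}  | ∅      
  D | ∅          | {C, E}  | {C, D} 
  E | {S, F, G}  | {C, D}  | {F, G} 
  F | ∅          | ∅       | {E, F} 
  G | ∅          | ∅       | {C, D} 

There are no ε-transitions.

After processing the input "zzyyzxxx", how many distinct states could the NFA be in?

0

Start in {S}.
Read 'z': S→∅; now ∅.
The set is empty and remains empty for the remaining 7 symbols.
That set has 0 states.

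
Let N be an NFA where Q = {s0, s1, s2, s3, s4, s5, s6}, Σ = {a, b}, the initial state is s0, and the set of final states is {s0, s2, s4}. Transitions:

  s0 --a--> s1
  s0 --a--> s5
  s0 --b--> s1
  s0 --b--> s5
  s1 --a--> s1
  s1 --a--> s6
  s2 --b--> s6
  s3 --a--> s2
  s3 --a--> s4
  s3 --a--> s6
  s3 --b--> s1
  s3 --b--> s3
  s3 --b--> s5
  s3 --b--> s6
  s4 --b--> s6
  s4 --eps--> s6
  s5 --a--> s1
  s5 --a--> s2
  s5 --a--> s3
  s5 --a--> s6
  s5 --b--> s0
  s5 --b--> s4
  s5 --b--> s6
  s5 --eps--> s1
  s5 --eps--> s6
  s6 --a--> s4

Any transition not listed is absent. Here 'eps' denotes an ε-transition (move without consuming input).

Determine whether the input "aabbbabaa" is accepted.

Yes

Start in {s0}.
Read 'a': s0→{s1, s5}; union {s1, s5}; ε-closure = {s1, s5, s6}.
Read 'a': s1→{s1, s6}, s5→{s1, s2, s3, s6}, s6→{s4}; now {s1, s2, s3, s4, s6}.
Read 'b': s1→∅, s2→{s6}, s3→{s1, s3, s5, s6}, s4→{s6}, s6→∅; now {s1, s3, s5, s6}.
Read 'b': s1→∅, s3→{s1, s3, s5, s6}, s5→{s0, s4, s6}, s6→∅; now {s0, s1, s3, s4, s5, s6}.
Read 'b': s0→{s1, s5}, s1→∅, s3→{s1, s3, s5, s6}, s4→{s6}, s5→{s0, s4, s6}, s6→∅; now {s0, s1, s3, s4, s5, s6}.
Read 'a': s0→{s1, s5}, s1→{s1, s6}, s3→{s2, s4, s6}, s4→∅, s5→{s1, s2, s3, s6}, s6→{s4}; now {s1, s2, s3, s4, s5, s6}.
Read 'b': s1→∅, s2→{s6}, s3→{s1, s3, s5, s6}, s4→{s6}, s5→{s0, s4, s6}, s6→∅; now {s0, s1, s3, s4, s5, s6}.
Read 'a': s0→{s1, s5}, s1→{s1, s6}, s3→{s2, s4, s6}, s4→∅, s5→{s1, s2, s3, s6}, s6→{s4}; now {s1, s2, s3, s4, s5, s6}.
Read 'a': s1→{s1, s6}, s2→∅, s3→{s2, s4, s6}, s4→∅, s5→{s1, s2, s3, s6}, s6→{s4}; now {s1, s2, s3, s4, s6}.
The final set {s1, s2, s3, s4, s6} contains the accepting states s2, s4.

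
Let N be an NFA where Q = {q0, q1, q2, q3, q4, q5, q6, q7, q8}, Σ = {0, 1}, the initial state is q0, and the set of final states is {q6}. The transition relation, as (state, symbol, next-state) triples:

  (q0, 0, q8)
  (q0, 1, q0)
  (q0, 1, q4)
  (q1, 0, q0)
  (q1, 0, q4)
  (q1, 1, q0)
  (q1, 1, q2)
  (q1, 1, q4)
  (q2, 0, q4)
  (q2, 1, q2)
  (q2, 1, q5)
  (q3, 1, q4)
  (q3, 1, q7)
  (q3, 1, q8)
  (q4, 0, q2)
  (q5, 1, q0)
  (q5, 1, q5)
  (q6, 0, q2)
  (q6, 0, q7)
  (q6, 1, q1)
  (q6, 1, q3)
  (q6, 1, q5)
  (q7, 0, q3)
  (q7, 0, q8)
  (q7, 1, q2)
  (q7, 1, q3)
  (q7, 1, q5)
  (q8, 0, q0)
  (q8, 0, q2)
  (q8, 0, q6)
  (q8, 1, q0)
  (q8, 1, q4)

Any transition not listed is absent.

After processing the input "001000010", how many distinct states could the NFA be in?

6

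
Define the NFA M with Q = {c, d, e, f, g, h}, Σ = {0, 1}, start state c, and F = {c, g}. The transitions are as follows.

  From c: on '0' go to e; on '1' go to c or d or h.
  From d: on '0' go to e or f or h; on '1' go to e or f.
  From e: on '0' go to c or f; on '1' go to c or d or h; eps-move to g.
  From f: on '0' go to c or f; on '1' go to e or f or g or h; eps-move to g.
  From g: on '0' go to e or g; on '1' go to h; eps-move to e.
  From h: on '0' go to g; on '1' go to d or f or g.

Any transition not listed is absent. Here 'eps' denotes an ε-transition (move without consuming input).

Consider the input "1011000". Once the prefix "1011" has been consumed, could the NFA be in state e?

Start in {c}.
Read '1': c→{c, d, h}; now {c, d, h}.
Read '0': c→{e}, d→{e, f, h}, h→{g}; now {e, f, g, h}.
Read '1': e→{c, d, h}, f→{e, f, g, h}, g→{h}, h→{d, f, g}; now {c, d, e, f, g, h}.
Read '1': c→{c, d, h}, d→{e, f}, e→{c, d, h}, f→{e, f, g, h}, g→{h}, h→{d, f, g}; now {c, d, e, f, g, h}.
State e is in {c, d, e, f, g, h}.

Yes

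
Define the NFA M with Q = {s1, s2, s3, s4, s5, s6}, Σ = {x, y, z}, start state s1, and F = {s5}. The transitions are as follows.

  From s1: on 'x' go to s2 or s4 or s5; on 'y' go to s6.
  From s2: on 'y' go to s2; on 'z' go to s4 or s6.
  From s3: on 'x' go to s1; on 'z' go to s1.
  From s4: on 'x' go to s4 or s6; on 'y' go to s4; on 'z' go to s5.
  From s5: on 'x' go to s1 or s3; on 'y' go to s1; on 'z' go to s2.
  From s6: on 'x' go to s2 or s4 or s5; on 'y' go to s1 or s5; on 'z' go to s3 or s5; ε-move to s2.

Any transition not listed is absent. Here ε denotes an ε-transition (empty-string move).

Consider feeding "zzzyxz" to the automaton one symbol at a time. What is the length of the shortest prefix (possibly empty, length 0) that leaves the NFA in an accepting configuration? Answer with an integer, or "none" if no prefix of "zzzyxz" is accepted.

none

Start in {s1}.
Read 'z': {s1} → ∅.
The set is empty and remains empty for the remaining 5 symbols.
No reachable set along the way intersects F.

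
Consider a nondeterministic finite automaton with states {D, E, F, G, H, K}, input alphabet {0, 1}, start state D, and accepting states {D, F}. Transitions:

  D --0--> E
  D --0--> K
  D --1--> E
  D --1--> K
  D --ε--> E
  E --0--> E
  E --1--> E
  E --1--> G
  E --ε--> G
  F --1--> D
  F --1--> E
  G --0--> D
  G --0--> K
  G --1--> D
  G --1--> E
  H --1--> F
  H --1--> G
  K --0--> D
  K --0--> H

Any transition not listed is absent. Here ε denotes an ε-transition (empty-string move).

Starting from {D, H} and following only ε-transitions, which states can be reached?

Begin with {D, H}.
ε-move D → E; add E.
ε-move E → G; add G.

{D, E, G, H}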